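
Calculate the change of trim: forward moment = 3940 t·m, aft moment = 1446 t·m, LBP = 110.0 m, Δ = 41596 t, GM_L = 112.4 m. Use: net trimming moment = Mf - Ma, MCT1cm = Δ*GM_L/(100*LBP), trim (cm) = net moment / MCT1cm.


Formula: net trimming moment = Mf - Ma; MCT1cm = Δ*GM_L/(100*LBP); trim = net moment / MCT1cm
Step 1 — net trimming moment = 3940 - 1446 = 2494 t·m
Step 2 — MCT1cm = 41596 * 112.4 / (100 * 110.0) = 425.0355 t·m/cm
Step 3 — trim = 2494 / 425.0355 ≈ 5.8677 cm (5 s.f.)

5.8677 cm


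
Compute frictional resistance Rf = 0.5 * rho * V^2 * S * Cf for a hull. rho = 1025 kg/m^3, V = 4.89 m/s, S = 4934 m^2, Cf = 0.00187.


Formula: Rf = 0.5 * rho * V^2 * S * Cf
Step 1 — V^2 = 4.89^2 = 23.9121
Step 2 — 0.5 * rho * V^2 = 0.5 * 1025 * 23.9121 = 12254.95125
Step 3 — Rf = 12254.95125 * 4934 * 0.00187 ≈ 113070 N (5 s.f.)

113070 N


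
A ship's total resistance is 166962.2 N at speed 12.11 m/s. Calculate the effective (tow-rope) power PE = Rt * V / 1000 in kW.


Formula: PE = Rt * V / 1000 (kW)
Step 1 — PE (W) = 166962.2 * 12.11 = 2021912.242 W
Step 2 — PE (kW) = 2021912.242 / 1000 ≈ 2021.9 kW (5 s.f.)

2021.9 kW


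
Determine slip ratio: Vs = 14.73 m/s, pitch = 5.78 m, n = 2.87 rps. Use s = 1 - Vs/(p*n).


Formula: s = 1 - Vs / (p * n)
Step 1 — p * n = 5.78 * 2.87 = 16.5886
Step 2 — Vs / (p*n) = 14.73 / 16.5886 = 0.887959 (6 d.p.)
Step 3 — s = 1 - 0.887959 = 0.112041

0.112041


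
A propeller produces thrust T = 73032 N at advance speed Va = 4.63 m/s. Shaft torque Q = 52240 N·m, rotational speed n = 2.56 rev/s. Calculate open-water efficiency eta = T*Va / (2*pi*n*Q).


Formula: eta = T * Va / (2 * pi * n * Q)
Step 1 — numerator = T * Va = 73032 * 4.63 = 338138.16
Step 2 — 2 * pi * n = 2 * pi * 2.56 = 16.084954
Step 3 — denominator = 16.084954 * 52240 = 840278.0
Step 4 — eta = 338138.16 / 840278.0 ≈ 0.40241 (5 s.f.)

0.40241


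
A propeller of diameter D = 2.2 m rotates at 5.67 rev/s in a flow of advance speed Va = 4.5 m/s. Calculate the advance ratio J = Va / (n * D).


Formula: J = Va / (n * D)
Step 1 — n * D = 5.67 * 2.2 = 12.474
Step 2 — J = 4.5 / 12.474 ≈ 0.36075 (5 s.f.)

0.36075


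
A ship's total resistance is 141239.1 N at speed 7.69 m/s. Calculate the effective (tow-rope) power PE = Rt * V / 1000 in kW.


Formula: PE = Rt * V / 1000 (kW)
Step 1 — PE (W) = 141239.1 * 7.69 = 1086128.679 W
Step 2 — PE (kW) = 1086128.679 / 1000 ≈ 1086.1 kW (5 s.f.)

1086.1 kW


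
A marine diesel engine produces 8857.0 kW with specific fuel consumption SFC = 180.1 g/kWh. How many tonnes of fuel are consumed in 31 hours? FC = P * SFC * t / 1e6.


Formula: FC (tonnes) = P * SFC * t / 1,000,000
Step 1 — P * SFC * t = 8857.0 * 180.1 * 31 = 49449516.7 g
Step 2 — FC (tonnes) = 49449516.7 / 1,000,000 ≈ 49.450 tonnes (5 s.f.)

49.450 tonnes


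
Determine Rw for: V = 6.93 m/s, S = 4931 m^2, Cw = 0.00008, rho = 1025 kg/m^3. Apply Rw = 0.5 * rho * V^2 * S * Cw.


Formula: Rw = 0.5 * rho * V^2 * S * Cw
Step 1 — V^2 = 6.93^2 = 48.0249
Step 2 — 0.5 * rho * V^2 = 0.5 * 1025 * 48.0249 = 24612.76125
Step 3 — Rw = 24612.76125 * 4931 * 0.00008 ≈ 9709.2 N (5 s.f.)

9709.2 N


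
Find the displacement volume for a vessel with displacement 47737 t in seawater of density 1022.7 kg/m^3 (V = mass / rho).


Formula: V = mass / rho
Step 1 — convert tonnes to kg: 47737 t * 1000 = 47737000 kg
Step 2 — V = 47737000 / 1022.7 ≈ 46677 m^3 (5 s.f.)

46677 m^3


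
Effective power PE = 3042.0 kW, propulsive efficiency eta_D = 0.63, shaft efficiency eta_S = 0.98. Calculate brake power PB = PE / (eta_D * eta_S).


Formula: PB = PE / (eta_D * eta_S)
Step 1 — combined efficiency = eta_D * eta_S = 0.63 * 0.98 = 0.6174
Step 2 — PB = 3042.0 / 0.6174 ≈ 4927.1 kW (5 s.f.)

4927.1 kW


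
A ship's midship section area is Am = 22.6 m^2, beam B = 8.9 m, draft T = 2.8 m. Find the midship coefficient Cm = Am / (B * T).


Formula: Cm = Am / (B * T)
Step 1 — B * T = 8.9 * 2.8 = 24.92 m^2
Step 2 — Cm = 22.6 / 24.92 ≈ 0.90690 (5 s.f.)

0.90690


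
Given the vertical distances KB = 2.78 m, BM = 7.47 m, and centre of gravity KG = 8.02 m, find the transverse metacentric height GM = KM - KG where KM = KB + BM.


Formula: GM = KB + BM - KG
Step 1 — KM = KB + BM = 2.78 + 7.47 = 10.25 m
Step 2 — GM = KM - KG = 10.25 - 8.02 = 2.23 m

2.23 m


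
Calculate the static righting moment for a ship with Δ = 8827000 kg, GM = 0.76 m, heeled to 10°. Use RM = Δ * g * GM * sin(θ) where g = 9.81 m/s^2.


Formula: GZ = GM * sin(theta); RM = disp * g * GZ
Step 1 — GZ = 0.76 * sin(10°) = 0.76 * 0.173648 = 0.131972 m
Step 2 — RM = 8827000 * 9.81 * 0.131972 ≈ 11428000 N·m (5 s.f.)

11428000 N·m


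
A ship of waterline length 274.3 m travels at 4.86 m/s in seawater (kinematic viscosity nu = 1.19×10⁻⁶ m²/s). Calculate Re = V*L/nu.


Formula: Re = V * L / nu
Step 1 — V * L = 4.86 * 274.3 = 1333.098 m^2/s
Step 2 — Re = 1333.098 / 1.19e-6 = 1.12e+09

1.12e+09


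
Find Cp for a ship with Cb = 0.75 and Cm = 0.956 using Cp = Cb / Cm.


Formula: Cp = Cb / Cm
Substituting: Cp = 0.75 / 0.956
Result: Cp ≈ 0.78452 (5 s.f.)

0.78452


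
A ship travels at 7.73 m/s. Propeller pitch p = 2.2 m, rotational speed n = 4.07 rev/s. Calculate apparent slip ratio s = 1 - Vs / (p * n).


Formula: s = 1 - Vs / (p * n)
Step 1 — p * n = 2.2 * 4.07 = 8.954
Step 2 — Vs / (p*n) = 7.73 / 8.954 = 0.863301 (6 d.p.)
Step 3 — s = 1 - 0.863301 = 0.136699

0.136699


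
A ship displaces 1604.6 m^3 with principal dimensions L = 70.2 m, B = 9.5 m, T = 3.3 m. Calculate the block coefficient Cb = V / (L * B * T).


Formula: Cb = V / (L * B * T)
Step 1 — L * B * T = 70.2 * 9.5 * 3.3 = 2200.77 m^3
Step 2 — Cb = 1604.6 / 2200.77 ≈ 0.72911 (5 s.f.)

0.72911


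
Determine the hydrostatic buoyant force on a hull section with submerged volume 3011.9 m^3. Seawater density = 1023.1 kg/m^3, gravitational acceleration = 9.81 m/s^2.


Formula: Fb = rho * g * V
Substituting: Fb = 1023.1 * 9.81 * 3011.9
Intermediate: 1023.1 * 9.81 = 10036.611
Result: Fb = 10036.611 * 3011.9 ≈ 30229000 N (5 s.f.)

30229000 N


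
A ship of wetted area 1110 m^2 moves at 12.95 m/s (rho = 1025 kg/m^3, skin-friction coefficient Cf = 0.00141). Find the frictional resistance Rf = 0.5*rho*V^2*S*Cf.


Formula: Rf = 0.5 * rho * V^2 * S * Cf
Step 1 — V^2 = 12.95^2 = 167.7025
Step 2 — 0.5 * rho * V^2 = 0.5 * 1025 * 167.7025 = 85947.53125
Step 3 — Rf = 85947.53125 * 1110 * 0.00141 ≈ 134520 N (5 s.f.)

134520 N


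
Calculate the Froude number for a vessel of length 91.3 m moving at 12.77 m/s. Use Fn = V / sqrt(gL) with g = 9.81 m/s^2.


Formula: Fn = V / sqrt(g * L)
Step 1 — g * L = 9.81 * 91.3 = 895.653
Step 2 — sqrt(g * L) = sqrt(895.653) = 29.927462
Step 3 — Fn = 12.77 / 29.927462 ≈ 0.42670 (5 s.f.)

0.42670


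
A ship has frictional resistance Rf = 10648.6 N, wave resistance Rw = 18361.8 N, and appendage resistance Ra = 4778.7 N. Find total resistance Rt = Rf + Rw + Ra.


Formula: Rt = Rf + Rw + Ra
Substituting: Rt = 10648.6 + 18361.8 + 4778.7
Result: Rt = 33789.1 N

33789.1 N


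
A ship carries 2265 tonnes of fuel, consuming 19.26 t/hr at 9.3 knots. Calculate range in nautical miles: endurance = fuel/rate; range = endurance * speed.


Formula: endurance = fuel / rate; range = endurance * speed
Step 1 — endurance = 2265 / 19.26 = 117.6012 hours
Step 2 — range = 117.6012 * 9.3 ≈ 1093.7 nautical miles (5 s.f.)

1093.7 NM


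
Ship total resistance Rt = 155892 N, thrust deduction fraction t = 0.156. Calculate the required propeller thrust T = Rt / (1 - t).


Formula: T = Rt / (1 - t)
Step 1 — (1 - t) = 1 - 0.156 = 0.844
Step 2 — T = 155892 / 0.844 ≈ 184710 N (5 s.f.)

184710 N


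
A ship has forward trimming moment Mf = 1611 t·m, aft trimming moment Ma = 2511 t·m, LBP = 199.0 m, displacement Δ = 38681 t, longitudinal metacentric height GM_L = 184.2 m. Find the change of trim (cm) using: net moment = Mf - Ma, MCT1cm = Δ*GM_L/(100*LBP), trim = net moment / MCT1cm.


Formula: net trimming moment = Mf - Ma; MCT1cm = Δ*GM_L/(100*LBP); trim = net moment / MCT1cm
Step 1 — net trimming moment = 1611 - 2511 = -900 t·m
Step 2 — MCT1cm = 38681 * 184.2 / (100 * 199.0) = 358.0422 t·m/cm
Step 3 — trim = -900 / 358.0422 ≈ -2.5137 cm (5 s.f.)

-2.5137 cm


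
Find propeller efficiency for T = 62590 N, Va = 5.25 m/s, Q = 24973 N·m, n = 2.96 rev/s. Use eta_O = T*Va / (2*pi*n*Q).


Formula: eta = T * Va / (2 * pi * n * Q)
Step 1 — numerator = T * Va = 62590 * 5.25 = 328597.5
Step 2 — 2 * pi * n = 2 * pi * 2.96 = 18.598229
Step 3 — denominator = 18.598229 * 24973 = 464453.57
Step 4 — eta = 328597.5 / 464453.57 ≈ 0.70749 (5 s.f.)

0.70749


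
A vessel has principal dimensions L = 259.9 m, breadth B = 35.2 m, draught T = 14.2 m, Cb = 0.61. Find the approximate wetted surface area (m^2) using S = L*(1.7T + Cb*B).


Formula: S = 1.7*L*T + V/T with V = Cb*L*B*T, i.e. S = L * (1.7*T + Cb*B)
Step 1 — 1.7*T = 1.7 * 14.2 = 24.14 m
Step 2 — Cb*B = 0.61 * 35.2 = 21.472 m
Step 3 — 1.7*T + Cb*B = 24.14 + 21.472 = 45.612 m
Step 4 — S = 259.9 * 45.612 ≈ 11855 m^2 (5 s.f.)

11855 m^2


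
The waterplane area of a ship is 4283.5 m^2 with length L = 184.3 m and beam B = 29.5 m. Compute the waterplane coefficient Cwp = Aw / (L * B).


Formula: Cwp = Aw / (L * B)
Step 1 — L * B = 184.3 * 29.5 = 5436.85 m^2
Step 2 — Cwp = 4283.5 / 5436.85 ≈ 0.78786 (5 s.f.)

0.78786


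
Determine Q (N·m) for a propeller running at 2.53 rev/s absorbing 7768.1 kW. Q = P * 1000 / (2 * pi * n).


Formula: Q = P_W / (2 * pi * n)
Step 1 — P_W = 7768.1 kW * 1000 = 7768100.0 W
Step 2 — 2 * pi * n = 2 * pi * 2.53 = 15.896459
Step 3 — Q = 7768100.0 / 15.896459 ≈ 488670 N·m (5 s.f.)

488670 N·m


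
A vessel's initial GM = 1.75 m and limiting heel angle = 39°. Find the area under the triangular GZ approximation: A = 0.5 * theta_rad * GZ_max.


Formula: GZ_max = GM * sin(theta); Area = 0.5 * theta_rad * GZ_max
Step 1 — GZ_max = 1.75 * sin(39°) = 1.75 * 0.62932 = 1.10131 m
Step 2 — theta_rad = 39 * pi/180 = 0.680678 rad
Step 3 — Area = 0.5 * 0.680678 * 1.10131 ≈ 0.37482 m·rad (5 s.f.)

0.37482 m·rad


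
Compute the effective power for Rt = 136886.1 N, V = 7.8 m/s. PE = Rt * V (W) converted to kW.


Formula: PE = Rt * V / 1000 (kW)
Step 1 — PE (W) = 136886.1 * 7.8 = 1067711.58 W
Step 2 — PE (kW) = 1067711.58 / 1000 ≈ 1067.7 kW (5 s.f.)

1067.7 kW


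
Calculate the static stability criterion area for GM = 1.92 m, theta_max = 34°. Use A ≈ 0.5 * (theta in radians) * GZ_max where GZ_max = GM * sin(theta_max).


Formula: GZ_max = GM * sin(theta); Area = 0.5 * theta_rad * GZ_max
Step 1 — GZ_max = 1.92 * sin(34°) = 1.92 * 0.559193 = 1.073651 m
Step 2 — theta_rad = 34 * pi/180 = 0.593412 rad
Step 3 — Area = 0.5 * 0.593412 * 1.073651 ≈ 0.31856 m·rad (5 s.f.)

0.31856 m·rad


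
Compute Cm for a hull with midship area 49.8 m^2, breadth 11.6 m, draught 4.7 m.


Formula: Cm = Am / (B * T)
Step 1 — B * T = 11.6 * 4.7 = 54.52 m^2
Step 2 — Cm = 49.8 / 54.52 ≈ 0.91343 (5 s.f.)

0.91343


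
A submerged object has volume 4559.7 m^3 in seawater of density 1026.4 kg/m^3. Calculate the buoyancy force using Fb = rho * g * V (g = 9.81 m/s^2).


Formula: Fb = rho * g * V
Substituting: Fb = 1026.4 * 9.81 * 4559.7
Intermediate: 1026.4 * 9.81 = 10068.984
Result: Fb = 10068.984 * 4559.7 ≈ 45912000 N (5 s.f.)

45912000 N


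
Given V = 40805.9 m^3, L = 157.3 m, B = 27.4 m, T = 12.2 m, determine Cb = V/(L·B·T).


Formula: Cb = V / (L * B * T)
Step 1 — L * B * T = 157.3 * 27.4 * 12.2 = 52582.244 m^3
Step 2 — Cb = 40805.9 / 52582.244 ≈ 0.77604 (5 s.f.)

0.77604


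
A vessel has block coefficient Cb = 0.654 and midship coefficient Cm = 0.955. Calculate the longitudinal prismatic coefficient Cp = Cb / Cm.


Formula: Cp = Cb / Cm
Substituting: Cp = 0.654 / 0.955
Result: Cp ≈ 0.68482 (5 s.f.)

0.68482


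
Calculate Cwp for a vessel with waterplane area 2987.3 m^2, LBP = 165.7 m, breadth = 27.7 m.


Formula: Cwp = Aw / (L * B)
Step 1 — L * B = 165.7 * 27.7 = 4589.89 m^2
Step 2 — Cwp = 2987.3 / 4589.89 ≈ 0.65084 (5 s.f.)

0.65084


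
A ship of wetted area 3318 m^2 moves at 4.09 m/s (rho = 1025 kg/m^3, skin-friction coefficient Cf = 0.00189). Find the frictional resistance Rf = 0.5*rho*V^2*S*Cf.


Formula: Rf = 0.5 * rho * V^2 * S * Cf
Step 1 — V^2 = 4.09^2 = 16.7281
Step 2 — 0.5 * rho * V^2 = 0.5 * 1025 * 16.7281 = 8573.15125
Step 3 — Rf = 8573.15125 * 3318 * 0.00189 ≈ 53762 N (5 s.f.)

53762 N


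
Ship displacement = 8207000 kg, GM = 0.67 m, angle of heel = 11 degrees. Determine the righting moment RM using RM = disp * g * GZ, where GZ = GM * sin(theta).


Formula: GZ = GM * sin(theta); RM = disp * g * GZ
Step 1 — GZ = 0.67 * sin(11°) = 0.67 * 0.190809 = 0.127842 m
Step 2 — RM = 8207000 * 9.81 * 0.127842 ≈ 10293000 N·m (5 s.f.)

10293000 N·m


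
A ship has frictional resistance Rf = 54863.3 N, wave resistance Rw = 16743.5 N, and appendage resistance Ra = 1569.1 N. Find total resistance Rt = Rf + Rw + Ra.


Formula: Rt = Rf + Rw + Ra
Substituting: Rt = 54863.3 + 16743.5 + 1569.1
Result: Rt = 73175.9 N

73175.9 N


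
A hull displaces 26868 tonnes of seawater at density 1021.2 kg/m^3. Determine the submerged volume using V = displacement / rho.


Formula: V = mass / rho
Step 1 — convert tonnes to kg: 26868 t * 1000 = 26868000 kg
Step 2 — V = 26868000 / 1021.2 ≈ 26310 m^3 (5 s.f.)

26310 m^3


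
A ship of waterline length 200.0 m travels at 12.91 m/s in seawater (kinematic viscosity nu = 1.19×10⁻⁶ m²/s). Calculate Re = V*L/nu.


Formula: Re = V * L / nu
Step 1 — V * L = 12.91 * 200.0 = 2582.0 m^2/s
Step 2 — Re = 2582.0 / 1.19e-6 = 2.17e+09

2.17e+09


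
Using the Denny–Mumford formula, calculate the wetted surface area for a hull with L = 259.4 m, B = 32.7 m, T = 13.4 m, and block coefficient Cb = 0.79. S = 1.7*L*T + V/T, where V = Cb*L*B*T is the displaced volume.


Formula: S = 1.7*L*T + V/T with V = Cb*L*B*T, i.e. S = L * (1.7*T + Cb*B)
Step 1 — 1.7*T = 1.7 * 13.4 = 22.78 m
Step 2 — Cb*B = 0.79 * 32.7 = 25.833 m
Step 3 — 1.7*T + Cb*B = 22.78 + 25.833 = 48.613 m
Step 4 — S = 259.4 * 48.613 ≈ 12610 m^2 (5 s.f.)

12610 m^2


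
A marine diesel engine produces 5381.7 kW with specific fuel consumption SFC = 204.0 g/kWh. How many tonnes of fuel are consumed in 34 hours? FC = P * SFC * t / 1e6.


Formula: FC (tonnes) = P * SFC * t / 1,000,000
Step 1 — P * SFC * t = 5381.7 * 204.0 * 34 = 37327471.2 g
Step 2 — FC (tonnes) = 37327471.2 / 1,000,000 ≈ 37.327 tonnes (5 s.f.)

37.327 tonnes


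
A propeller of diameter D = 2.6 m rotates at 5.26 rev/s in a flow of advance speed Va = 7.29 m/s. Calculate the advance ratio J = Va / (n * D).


Formula: J = Va / (n * D)
Step 1 — n * D = 5.26 * 2.6 = 13.676
Step 2 — J = 7.29 / 13.676 ≈ 0.53305 (5 s.f.)

0.53305


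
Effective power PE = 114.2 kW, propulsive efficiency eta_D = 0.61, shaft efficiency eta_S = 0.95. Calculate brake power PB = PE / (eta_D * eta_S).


Formula: PB = PE / (eta_D * eta_S)
Step 1 — combined efficiency = eta_D * eta_S = 0.61 * 0.95 = 0.5795
Step 2 — PB = 114.2 / 0.5795 ≈ 197.07 kW (5 s.f.)

197.07 kW


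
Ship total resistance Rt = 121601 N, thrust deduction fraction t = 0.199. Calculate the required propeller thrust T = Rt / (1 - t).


Formula: T = Rt / (1 - t)
Step 1 — (1 - t) = 1 - 0.199 = 0.801
Step 2 — T = 121601 / 0.801 ≈ 151810 N (5 s.f.)

151810 N


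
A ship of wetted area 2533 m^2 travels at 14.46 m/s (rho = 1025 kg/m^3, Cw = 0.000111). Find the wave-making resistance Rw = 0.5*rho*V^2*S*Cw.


Formula: Rw = 0.5 * rho * V^2 * S * Cw
Step 1 — V^2 = 14.46^2 = 209.0916
Step 2 — 0.5 * rho * V^2 = 0.5 * 1025 * 209.0916 = 107159.445
Step 3 — Rw = 107159.445 * 2533 * 0.000111 ≈ 30129 N (5 s.f.)

30129 N


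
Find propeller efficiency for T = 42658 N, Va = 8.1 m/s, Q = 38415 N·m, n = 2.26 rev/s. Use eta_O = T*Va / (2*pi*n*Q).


Formula: eta = T * Va / (2 * pi * n * Q)
Step 1 — numerator = T * Va = 42658 * 8.1 = 345529.8
Step 2 — 2 * pi * n = 2 * pi * 2.26 = 14.199999
Step 3 — denominator = 14.199999 * 38415 = 545492.96
Step 4 — eta = 345529.8 / 545492.96 ≈ 0.63343 (5 s.f.)

0.63343


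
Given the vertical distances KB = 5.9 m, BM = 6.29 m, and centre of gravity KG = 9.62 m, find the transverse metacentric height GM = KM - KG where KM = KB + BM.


Formula: GM = KB + BM - KG
Step 1 — KM = KB + BM = 5.9 + 6.29 = 12.19 m
Step 2 — GM = KM - KG = 12.19 - 9.62 = 2.57 m

2.57 m


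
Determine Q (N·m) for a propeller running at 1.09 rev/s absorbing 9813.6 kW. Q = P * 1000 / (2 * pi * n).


Formula: Q = P_W / (2 * pi * n)
Step 1 — P_W = 9813.6 kW * 1000 = 9813600.0 W
Step 2 — 2 * pi * n = 2 * pi * 1.09 = 6.848672
Step 3 — Q = 9813600.0 / 6.848672 ≈ 1432900 N·m (5 s.f.)

1432900 N·m


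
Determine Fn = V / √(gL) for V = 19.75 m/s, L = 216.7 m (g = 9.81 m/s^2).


Formula: Fn = V / sqrt(g * L)
Step 1 — g * L = 9.81 * 216.7 = 2125.827
Step 2 — sqrt(g * L) = sqrt(2125.827) = 46.106691
Step 3 — Fn = 19.75 / 46.106691 ≈ 0.42835 (5 s.f.)

0.42835


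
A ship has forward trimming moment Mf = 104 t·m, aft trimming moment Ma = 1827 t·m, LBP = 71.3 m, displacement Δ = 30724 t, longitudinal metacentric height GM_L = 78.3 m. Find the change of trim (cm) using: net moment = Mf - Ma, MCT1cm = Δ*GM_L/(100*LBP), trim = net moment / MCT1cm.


Formula: net trimming moment = Mf - Ma; MCT1cm = Δ*GM_L/(100*LBP); trim = net moment / MCT1cm
Step 1 — net trimming moment = 104 - 1827 = -1723 t·m
Step 2 — MCT1cm = 30724 * 78.3 / (100 * 71.3) = 337.4038 t·m/cm
Step 3 — trim = -1723 / 337.4038 ≈ -5.1066 cm (5 s.f.)

-5.1066 cm


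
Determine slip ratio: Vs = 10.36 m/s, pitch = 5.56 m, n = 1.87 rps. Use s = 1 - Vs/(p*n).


Formula: s = 1 - Vs / (p * n)
Step 1 — p * n = 5.56 * 1.87 = 10.3972
Step 2 — Vs / (p*n) = 10.36 / 10.3972 = 0.996422 (6 d.p.)
Step 3 — s = 1 - 0.996422 = 0.003578

0.003578


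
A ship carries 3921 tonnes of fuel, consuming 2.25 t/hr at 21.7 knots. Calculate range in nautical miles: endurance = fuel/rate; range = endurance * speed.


Formula: endurance = fuel / rate; range = endurance * speed
Step 1 — endurance = 3921 / 2.25 = 1742.6667 hours
Step 2 — range = 1742.6667 * 21.7 ≈ 37816 nautical miles (5 s.f.)

37816 NM


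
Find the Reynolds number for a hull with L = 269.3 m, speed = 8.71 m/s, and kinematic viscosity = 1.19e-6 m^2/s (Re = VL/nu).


Formula: Re = V * L / nu
Step 1 — V * L = 8.71 * 269.3 = 2345.603 m^2/s
Step 2 — Re = 2345.603 / 1.19e-6 = 1.97e+09

1.97e+09


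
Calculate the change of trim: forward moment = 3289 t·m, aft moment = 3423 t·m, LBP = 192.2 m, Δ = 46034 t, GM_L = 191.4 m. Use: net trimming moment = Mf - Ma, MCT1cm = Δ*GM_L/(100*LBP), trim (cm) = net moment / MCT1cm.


Formula: net trimming moment = Mf - Ma; MCT1cm = Δ*GM_L/(100*LBP); trim = net moment / MCT1cm
Step 1 — net trimming moment = 3289 - 3423 = -134 t·m
Step 2 — MCT1cm = 46034 * 191.4 / (100 * 192.2) = 458.4239 t·m/cm
Step 3 — trim = -134 / 458.4239 ≈ -0.29231 cm (5 s.f.)

-0.29231 cm


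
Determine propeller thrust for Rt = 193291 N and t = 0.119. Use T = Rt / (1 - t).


Formula: T = Rt / (1 - t)
Step 1 — (1 - t) = 1 - 0.119 = 0.881
Step 2 — T = 193291 / 0.881 ≈ 219400 N (5 s.f.)

219400 N


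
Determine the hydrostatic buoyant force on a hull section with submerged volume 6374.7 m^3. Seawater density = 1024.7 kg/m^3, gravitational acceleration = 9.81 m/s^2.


Formula: Fb = rho * g * V
Substituting: Fb = 1024.7 * 9.81 * 6374.7
Intermediate: 1024.7 * 9.81 = 10052.307
Result: Fb = 10052.307 * 6374.7 ≈ 64080000 N (5 s.f.)

64080000 N


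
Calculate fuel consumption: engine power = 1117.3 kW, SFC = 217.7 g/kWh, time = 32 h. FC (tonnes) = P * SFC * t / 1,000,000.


Formula: FC (tonnes) = P * SFC * t / 1,000,000
Step 1 — P * SFC * t = 1117.3 * 217.7 * 32 = 7783558.72 g
Step 2 — FC (tonnes) = 7783558.72 / 1,000,000 ≈ 7.7836 tonnes (5 s.f.)

7.7836 tonnes


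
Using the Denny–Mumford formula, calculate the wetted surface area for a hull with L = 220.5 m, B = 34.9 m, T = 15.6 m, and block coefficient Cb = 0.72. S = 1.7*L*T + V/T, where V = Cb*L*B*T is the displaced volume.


Formula: S = 1.7*L*T + V/T with V = Cb*L*B*T, i.e. S = L * (1.7*T + Cb*B)
Step 1 — 1.7*T = 1.7 * 15.6 = 26.52 m
Step 2 — Cb*B = 0.72 * 34.9 = 25.128 m
Step 3 — 1.7*T + Cb*B = 26.52 + 25.128 = 51.648 m
Step 4 — S = 220.5 * 51.648 ≈ 11388 m^2 (5 s.f.)

11388 m^2


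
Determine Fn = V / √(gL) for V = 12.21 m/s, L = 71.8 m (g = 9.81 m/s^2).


Formula: Fn = V / sqrt(g * L)
Step 1 — g * L = 9.81 * 71.8 = 704.358
Step 2 — sqrt(g * L) = sqrt(704.358) = 26.539744
Step 3 — Fn = 12.21 / 26.539744 ≈ 0.46006 (5 s.f.)

0.46006


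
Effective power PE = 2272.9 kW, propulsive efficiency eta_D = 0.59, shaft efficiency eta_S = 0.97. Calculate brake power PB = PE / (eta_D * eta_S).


Formula: PB = PE / (eta_D * eta_S)
Step 1 — combined efficiency = eta_D * eta_S = 0.59 * 0.97 = 0.5723
Step 2 — PB = 2272.9 / 0.5723 ≈ 3971.5 kW (5 s.f.)

3971.5 kW


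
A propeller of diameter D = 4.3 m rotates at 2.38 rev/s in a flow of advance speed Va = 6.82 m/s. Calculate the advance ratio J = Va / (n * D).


Formula: J = Va / (n * D)
Step 1 — n * D = 2.38 * 4.3 = 10.234
Step 2 — J = 6.82 / 10.234 ≈ 0.66641 (5 s.f.)

0.66641


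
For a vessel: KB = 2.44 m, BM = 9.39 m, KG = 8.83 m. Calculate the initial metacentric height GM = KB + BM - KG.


Formula: GM = KB + BM - KG
Step 1 — KM = KB + BM = 2.44 + 9.39 = 11.83 m
Step 2 — GM = KM - KG = 11.83 - 8.83 = 3.0 m

3.0 m


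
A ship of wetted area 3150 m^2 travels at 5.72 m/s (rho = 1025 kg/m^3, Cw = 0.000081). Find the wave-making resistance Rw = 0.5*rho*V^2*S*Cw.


Formula: Rw = 0.5 * rho * V^2 * S * Cw
Step 1 — V^2 = 5.72^2 = 32.7184
Step 2 — 0.5 * rho * V^2 = 0.5 * 1025 * 32.7184 = 16768.18
Step 3 — Rw = 16768.18 * 3150 * 0.000081 ≈ 4278.4 N (5 s.f.)

4278.4 N


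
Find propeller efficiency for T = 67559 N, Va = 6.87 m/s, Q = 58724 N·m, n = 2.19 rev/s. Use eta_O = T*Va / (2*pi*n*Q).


Formula: eta = T * Va / (2 * pi * n * Q)
Step 1 — numerator = T * Va = 67559 * 6.87 = 464130.33
Step 2 — 2 * pi * n = 2 * pi * 2.19 = 13.760176
Step 3 — denominator = 13.760176 * 58724 = 808052.58
Step 4 — eta = 464130.33 / 808052.58 ≈ 0.57438 (5 s.f.)

0.57438


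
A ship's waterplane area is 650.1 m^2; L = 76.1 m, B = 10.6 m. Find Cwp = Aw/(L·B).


Formula: Cwp = Aw / (L * B)
Step 1 — L * B = 76.1 * 10.6 = 806.66 m^2
Step 2 — Cwp = 650.1 / 806.66 ≈ 0.80592 (5 s.f.)

0.80592


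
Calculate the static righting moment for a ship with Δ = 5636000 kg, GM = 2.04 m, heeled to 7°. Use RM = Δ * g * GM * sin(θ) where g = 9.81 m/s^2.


Formula: GZ = GM * sin(theta); RM = disp * g * GZ
Step 1 — GZ = 2.04 * sin(7°) = 2.04 * 0.121869 = 0.248613 m
Step 2 — RM = 5636000 * 9.81 * 0.248613 ≈ 13746000 N·m (5 s.f.)

13746000 N·m


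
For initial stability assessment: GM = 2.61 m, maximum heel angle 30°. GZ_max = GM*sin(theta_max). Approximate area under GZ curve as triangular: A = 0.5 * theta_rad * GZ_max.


Formula: GZ_max = GM * sin(theta); Area = 0.5 * theta_rad * GZ_max
Step 1 — GZ_max = 2.61 * sin(30°) = 2.61 * 0.5 = 1.305 m
Step 2 — theta_rad = 30 * pi/180 = 0.523599 rad
Step 3 — Area = 0.5 * 0.523599 * 1.305 ≈ 0.34165 m·rad (5 s.f.)

0.34165 m·rad


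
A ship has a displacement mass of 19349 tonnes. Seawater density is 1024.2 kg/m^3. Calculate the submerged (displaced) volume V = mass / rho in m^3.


Formula: V = mass / rho
Step 1 — convert tonnes to kg: 19349 t * 1000 = 19349000 kg
Step 2 — V = 19349000 / 1024.2 ≈ 18892 m^3 (5 s.f.)

18892 m^3


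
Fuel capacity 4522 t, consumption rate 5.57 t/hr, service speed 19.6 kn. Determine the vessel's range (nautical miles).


Formula: endurance = fuel / rate; range = endurance * speed
Step 1 — endurance = 4522 / 5.57 = 811.8492 hours
Step 2 — range = 811.8492 * 19.6 ≈ 15912 nautical miles (5 s.f.)

15912 NM


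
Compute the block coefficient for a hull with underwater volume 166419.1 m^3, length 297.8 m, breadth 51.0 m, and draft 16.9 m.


Formula: Cb = V / (L * B * T)
Step 1 — L * B * T = 297.8 * 51.0 * 16.9 = 256673.82 m^3
Step 2 — Cb = 166419.1 / 256673.82 ≈ 0.64837 (5 s.f.)

0.64837


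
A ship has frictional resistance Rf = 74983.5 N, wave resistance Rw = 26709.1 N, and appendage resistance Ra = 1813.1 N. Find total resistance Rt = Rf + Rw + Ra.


Formula: Rt = Rf + Rw + Ra
Substituting: Rt = 74983.5 + 26709.1 + 1813.1
Result: Rt = 103505.7 N

103505.7 N


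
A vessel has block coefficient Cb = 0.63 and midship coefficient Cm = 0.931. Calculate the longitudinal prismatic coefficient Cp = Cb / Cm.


Formula: Cp = Cb / Cm
Substituting: Cp = 0.63 / 0.931
Result: Cp ≈ 0.67669 (5 s.f.)

0.67669


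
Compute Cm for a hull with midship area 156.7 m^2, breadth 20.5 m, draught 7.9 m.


Formula: Cm = Am / (B * T)
Step 1 — B * T = 20.5 * 7.9 = 161.95 m^2
Step 2 — Cm = 156.7 / 161.95 ≈ 0.96758 (5 s.f.)

0.96758


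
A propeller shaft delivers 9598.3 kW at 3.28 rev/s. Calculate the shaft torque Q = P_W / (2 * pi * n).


Formula: Q = P_W / (2 * pi * n)
Step 1 — P_W = 9598.3 kW * 1000 = 9598300.0 W
Step 2 — 2 * pi * n = 2 * pi * 3.28 = 20.608848
Step 3 — Q = 9598300.0 / 20.608848 ≈ 465740 N·m (5 s.f.)

465740 N·m


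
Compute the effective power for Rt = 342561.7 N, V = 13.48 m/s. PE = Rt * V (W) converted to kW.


Formula: PE = Rt * V / 1000 (kW)
Step 1 — PE (W) = 342561.7 * 13.48 = 4617731.716 W
Step 2 — PE (kW) = 4617731.716 / 1000 ≈ 4617.7 kW (5 s.f.)

4617.7 kW


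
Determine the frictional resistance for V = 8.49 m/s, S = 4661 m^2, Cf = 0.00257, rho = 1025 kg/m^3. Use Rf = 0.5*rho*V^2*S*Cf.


Formula: Rf = 0.5 * rho * V^2 * S * Cf
Step 1 — V^2 = 8.49^2 = 72.0801
Step 2 — 0.5 * rho * V^2 = 0.5 * 1025 * 72.0801 = 36941.05125
Step 3 — Rf = 36941.05125 * 4661 * 0.00257 ≈ 442510 N (5 s.f.)

442510 N


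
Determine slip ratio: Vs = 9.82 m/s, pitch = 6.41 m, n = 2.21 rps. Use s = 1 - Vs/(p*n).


Formula: s = 1 - Vs / (p * n)
Step 1 — p * n = 6.41 * 2.21 = 14.1661
Step 2 — Vs / (p*n) = 9.82 / 14.1661 = 0.693204 (6 d.p.)
Step 3 — s = 1 - 0.693204 = 0.306796

0.306796


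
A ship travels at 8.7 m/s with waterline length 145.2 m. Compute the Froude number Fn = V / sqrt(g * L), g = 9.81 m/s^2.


Formula: Fn = V / sqrt(g * L)
Step 1 — g * L = 9.81 * 145.2 = 1424.412
Step 2 — sqrt(g * L) = sqrt(1424.412) = 37.741383
Step 3 — Fn = 8.7 / 37.741383 ≈ 0.23052 (5 s.f.)

0.23052


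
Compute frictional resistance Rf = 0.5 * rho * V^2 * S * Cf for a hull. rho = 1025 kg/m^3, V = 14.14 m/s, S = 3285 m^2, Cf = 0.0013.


Formula: Rf = 0.5 * rho * V^2 * S * Cf
Step 1 — V^2 = 14.14^2 = 199.9396
Step 2 — 0.5 * rho * V^2 = 0.5 * 1025 * 199.9396 = 102469.045
Step 3 — Rf = 102469.045 * 3285 * 0.0013 ≈ 437590 N (5 s.f.)

437590 N


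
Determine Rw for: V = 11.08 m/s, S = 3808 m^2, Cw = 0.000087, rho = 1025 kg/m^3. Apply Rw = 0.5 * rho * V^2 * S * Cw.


Formula: Rw = 0.5 * rho * V^2 * S * Cw
Step 1 — V^2 = 11.08^2 = 122.7664
Step 2 — 0.5 * rho * V^2 = 0.5 * 1025 * 122.7664 = 62917.78
Step 3 — Rw = 62917.78 * 3808 * 0.000087 ≈ 20844 N (5 s.f.)

20844 N


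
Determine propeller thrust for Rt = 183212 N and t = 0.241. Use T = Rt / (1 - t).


Formula: T = Rt / (1 - t)
Step 1 — (1 - t) = 1 - 0.241 = 0.759
Step 2 — T = 183212 / 0.759 ≈ 241390 N (5 s.f.)

241390 N


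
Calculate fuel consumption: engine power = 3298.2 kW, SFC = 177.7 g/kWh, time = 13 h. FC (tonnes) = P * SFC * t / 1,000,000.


Formula: FC (tonnes) = P * SFC * t / 1,000,000
Step 1 — P * SFC * t = 3298.2 * 177.7 * 13 = 7619171.82 g
Step 2 — FC (tonnes) = 7619171.82 / 1,000,000 ≈ 7.6192 tonnes (5 s.f.)

7.6192 tonnes


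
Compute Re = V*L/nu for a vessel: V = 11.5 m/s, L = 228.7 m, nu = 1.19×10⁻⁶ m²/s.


Formula: Re = V * L / nu
Step 1 — V * L = 11.5 * 228.7 = 2630.05 m^2/s
Step 2 — Re = 2630.05 / 1.19e-6 = 2.21e+09

2.21e+09


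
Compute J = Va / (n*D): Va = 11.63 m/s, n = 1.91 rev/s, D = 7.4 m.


Formula: J = Va / (n * D)
Step 1 — n * D = 1.91 * 7.4 = 14.134
Step 2 — J = 11.63 / 14.134 ≈ 0.82284 (5 s.f.)

0.82284


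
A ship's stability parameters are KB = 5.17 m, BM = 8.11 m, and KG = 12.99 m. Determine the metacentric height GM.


Formula: GM = KB + BM - KG
Step 1 — KM = KB + BM = 5.17 + 8.11 = 13.28 m
Step 2 — GM = KM - KG = 13.28 - 12.99 = 0.29 m

0.29 m


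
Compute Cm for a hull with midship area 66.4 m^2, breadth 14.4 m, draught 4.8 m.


Formula: Cm = Am / (B * T)
Step 1 — B * T = 14.4 * 4.8 = 69.12 m^2
Step 2 — Cm = 66.4 / 69.12 ≈ 0.96065 (5 s.f.)

0.96065


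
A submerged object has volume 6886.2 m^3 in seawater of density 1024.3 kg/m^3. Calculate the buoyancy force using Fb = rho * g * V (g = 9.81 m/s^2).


Formula: Fb = rho * g * V
Substituting: Fb = 1024.3 * 9.81 * 6886.2
Intermediate: 1024.3 * 9.81 = 10048.383
Result: Fb = 10048.383 * 6886.2 ≈ 69195000 N (5 s.f.)

69195000 N


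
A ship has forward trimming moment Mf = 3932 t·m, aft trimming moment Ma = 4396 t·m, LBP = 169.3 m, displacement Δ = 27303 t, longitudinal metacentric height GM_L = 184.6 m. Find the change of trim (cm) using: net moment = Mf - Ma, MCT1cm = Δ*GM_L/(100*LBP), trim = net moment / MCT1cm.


Formula: net trimming moment = Mf - Ma; MCT1cm = Δ*GM_L/(100*LBP); trim = net moment / MCT1cm
Step 1 — net trimming moment = 3932 - 4396 = -464 t·m
Step 2 — MCT1cm = 27303 * 184.6 / (100 * 169.3) = 297.7043 t·m/cm
Step 3 — trim = -464 / 297.7043 ≈ -1.5586 cm (5 s.f.)

-1.5586 cm


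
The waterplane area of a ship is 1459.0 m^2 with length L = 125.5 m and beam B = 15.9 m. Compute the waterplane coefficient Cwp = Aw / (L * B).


Formula: Cwp = Aw / (L * B)
Step 1 — L * B = 125.5 * 15.9 = 1995.45 m^2
Step 2 — Cwp = 1459.0 / 1995.45 ≈ 0.73116 (5 s.f.)

0.73116


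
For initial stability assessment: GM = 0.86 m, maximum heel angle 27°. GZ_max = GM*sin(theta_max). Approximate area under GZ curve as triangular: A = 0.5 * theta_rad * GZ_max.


Formula: GZ_max = GM * sin(theta); Area = 0.5 * theta_rad * GZ_max
Step 1 — GZ_max = 0.86 * sin(27°) = 0.86 * 0.45399 = 0.390431 m
Step 2 — theta_rad = 27 * pi/180 = 0.471239 rad
Step 3 — Area = 0.5 * 0.471239 * 0.390431 ≈ 0.091993 m·rad (5 s.f.)

0.091993 m·rad


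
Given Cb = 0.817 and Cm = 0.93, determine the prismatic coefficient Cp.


Formula: Cp = Cb / Cm
Substituting: Cp = 0.817 / 0.93
Result: Cp ≈ 0.87849 (5 s.f.)

0.87849


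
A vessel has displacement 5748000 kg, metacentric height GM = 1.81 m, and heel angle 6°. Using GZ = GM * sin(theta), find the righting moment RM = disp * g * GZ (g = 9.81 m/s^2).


Formula: GZ = GM * sin(theta); RM = disp * g * GZ
Step 1 — GZ = 1.81 * sin(6°) = 1.81 * 0.104528 = 0.189196 m
Step 2 — RM = 5748000 * 9.81 * 0.189196 ≈ 10668000 N·m (5 s.f.)

10668000 N·m


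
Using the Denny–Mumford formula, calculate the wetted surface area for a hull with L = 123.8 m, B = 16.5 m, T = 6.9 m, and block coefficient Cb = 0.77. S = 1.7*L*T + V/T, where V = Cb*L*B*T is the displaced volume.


Formula: S = 1.7*L*T + V/T with V = Cb*L*B*T, i.e. S = L * (1.7*T + Cb*B)
Step 1 — 1.7*T = 1.7 * 6.9 = 11.73 m
Step 2 — Cb*B = 0.77 * 16.5 = 12.705 m
Step 3 — 1.7*T + Cb*B = 11.73 + 12.705 = 24.435 m
Step 4 — S = 123.8 * 24.435 ≈ 3025.1 m^2 (5 s.f.)

3025.1 m^2


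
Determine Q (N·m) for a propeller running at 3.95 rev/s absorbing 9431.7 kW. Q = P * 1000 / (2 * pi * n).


Formula: Q = P_W / (2 * pi * n)
Step 1 — P_W = 9431.7 kW * 1000 = 9431700.0 W
Step 2 — 2 * pi * n = 2 * pi * 3.95 = 24.818582
Step 3 — Q = 9431700.0 / 24.818582 ≈ 380030 N·m (5 s.f.)

380030 N·m


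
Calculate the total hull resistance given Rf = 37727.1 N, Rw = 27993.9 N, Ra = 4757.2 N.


Formula: Rt = Rf + Rw + Ra
Substituting: Rt = 37727.1 + 27993.9 + 4757.2
Result: Rt = 70478.2 N

70478.2 N


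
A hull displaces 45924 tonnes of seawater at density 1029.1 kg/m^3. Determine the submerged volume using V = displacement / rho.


Formula: V = mass / rho
Step 1 — convert tonnes to kg: 45924 t * 1000 = 45924000 kg
Step 2 — V = 45924000 / 1029.1 ≈ 44625 m^3 (5 s.f.)

44625 m^3


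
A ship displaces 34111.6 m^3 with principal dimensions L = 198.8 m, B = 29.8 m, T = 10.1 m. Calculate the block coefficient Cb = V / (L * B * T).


Formula: Cb = V / (L * B * T)
Step 1 — L * B * T = 198.8 * 29.8 * 10.1 = 59834.824 m^3
Step 2 — Cb = 34111.6 / 59834.824 ≈ 0.57010 (5 s.f.)

0.57010


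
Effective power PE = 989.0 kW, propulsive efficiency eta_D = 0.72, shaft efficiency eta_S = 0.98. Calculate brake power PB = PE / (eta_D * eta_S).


Formula: PB = PE / (eta_D * eta_S)
Step 1 — combined efficiency = eta_D * eta_S = 0.72 * 0.98 = 0.7056
Step 2 — PB = 989.0 / 0.7056 ≈ 1401.6 kW (5 s.f.)

1401.6 kW


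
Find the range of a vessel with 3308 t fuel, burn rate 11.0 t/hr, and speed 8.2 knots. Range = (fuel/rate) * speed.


Formula: endurance = fuel / rate; range = endurance * speed
Step 1 — endurance = 3308 / 11.0 = 300.7273 hours
Step 2 — range = 300.7273 * 8.2 ≈ 2466.0 nautical miles (5 s.f.)

2466.0 NM


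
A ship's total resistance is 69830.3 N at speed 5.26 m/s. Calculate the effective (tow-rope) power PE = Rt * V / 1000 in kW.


Formula: PE = Rt * V / 1000 (kW)
Step 1 — PE (W) = 69830.3 * 5.26 = 367307.378 W
Step 2 — PE (kW) = 367307.378 / 1000 ≈ 367.31 kW (5 s.f.)

367.31 kW


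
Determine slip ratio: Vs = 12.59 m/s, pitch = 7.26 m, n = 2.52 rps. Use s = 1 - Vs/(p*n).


Formula: s = 1 - Vs / (p * n)
Step 1 — p * n = 7.26 * 2.52 = 18.2952
Step 2 — Vs / (p*n) = 12.59 / 18.2952 = 0.688159 (6 d.p.)
Step 3 — s = 1 - 0.688159 = 0.311841

0.311841


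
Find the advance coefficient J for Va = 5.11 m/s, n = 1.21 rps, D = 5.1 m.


Formula: J = Va / (n * D)
Step 1 — n * D = 1.21 * 5.1 = 6.171
Step 2 — J = 5.11 / 6.171 ≈ 0.82807 (5 s.f.)

0.82807


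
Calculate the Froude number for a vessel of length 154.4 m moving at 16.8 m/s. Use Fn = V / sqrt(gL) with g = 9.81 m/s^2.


Formula: Fn = V / sqrt(g * L)
Step 1 — g * L = 9.81 * 154.4 = 1514.664
Step 2 — sqrt(g * L) = sqrt(1514.664) = 38.918684
Step 3 — Fn = 16.8 / 38.918684 ≈ 0.43167 (5 s.f.)

0.43167


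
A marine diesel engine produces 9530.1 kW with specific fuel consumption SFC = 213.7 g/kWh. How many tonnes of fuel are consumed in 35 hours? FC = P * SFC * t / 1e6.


Formula: FC (tonnes) = P * SFC * t / 1,000,000
Step 1 — P * SFC * t = 9530.1 * 213.7 * 35 = 71280382.95 g
Step 2 — FC (tonnes) = 71280382.95 / 1,000,000 ≈ 71.280 tonnes (5 s.f.)

71.280 tonnes


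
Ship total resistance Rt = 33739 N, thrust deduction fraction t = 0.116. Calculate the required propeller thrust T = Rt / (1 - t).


Formula: T = Rt / (1 - t)
Step 1 — (1 - t) = 1 - 0.116 = 0.884
Step 2 — T = 33739 / 0.884 ≈ 38166 N (5 s.f.)

38166 N


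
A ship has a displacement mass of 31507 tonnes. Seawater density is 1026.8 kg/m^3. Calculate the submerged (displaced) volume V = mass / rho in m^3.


Formula: V = mass / rho
Step 1 — convert tonnes to kg: 31507 t * 1000 = 31507000 kg
Step 2 — V = 31507000 / 1026.8 ≈ 30685 m^3 (5 s.f.)

30685 m^3


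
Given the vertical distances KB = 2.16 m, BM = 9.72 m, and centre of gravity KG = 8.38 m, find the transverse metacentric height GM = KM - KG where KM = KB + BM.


Formula: GM = KB + BM - KG
Step 1 — KM = KB + BM = 2.16 + 9.72 = 11.88 m
Step 2 — GM = KM - KG = 11.88 - 8.38 = 3.5 m

3.5 m


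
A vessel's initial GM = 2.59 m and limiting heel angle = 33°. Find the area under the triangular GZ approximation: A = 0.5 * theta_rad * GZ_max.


Formula: GZ_max = GM * sin(theta); Area = 0.5 * theta_rad * GZ_max
Step 1 — GZ_max = 2.59 * sin(33°) = 2.59 * 0.544639 = 1.410615 m
Step 2 — theta_rad = 33 * pi/180 = 0.575959 rad
Step 3 — Area = 0.5 * 0.575959 * 1.410615 ≈ 0.40623 m·rad (5 s.f.)

0.40623 m·rad


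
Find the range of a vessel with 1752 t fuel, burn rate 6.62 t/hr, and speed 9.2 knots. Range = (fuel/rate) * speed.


Formula: endurance = fuel / rate; range = endurance * speed
Step 1 — endurance = 1752 / 6.62 = 264.6526 hours
Step 2 — range = 264.6526 * 9.2 ≈ 2434.8 nautical miles (5 s.f.)

2434.8 NM


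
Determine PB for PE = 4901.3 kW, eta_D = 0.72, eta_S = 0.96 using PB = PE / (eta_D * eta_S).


Formula: PB = PE / (eta_D * eta_S)
Step 1 — combined efficiency = eta_D * eta_S = 0.72 * 0.96 = 0.6912
Step 2 — PB = 4901.3 / 0.6912 ≈ 7091.0 kW (5 s.f.)

7091.0 kW


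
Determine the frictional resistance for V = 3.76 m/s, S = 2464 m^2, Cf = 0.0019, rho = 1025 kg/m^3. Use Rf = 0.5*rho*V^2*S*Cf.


Formula: Rf = 0.5 * rho * V^2 * S * Cf
Step 1 — V^2 = 3.76^2 = 14.1376
Step 2 — 0.5 * rho * V^2 = 0.5 * 1025 * 14.1376 = 7245.52
Step 3 — Rf = 7245.52 * 2464 * 0.0019 ≈ 33921 N (5 s.f.)

33921 N


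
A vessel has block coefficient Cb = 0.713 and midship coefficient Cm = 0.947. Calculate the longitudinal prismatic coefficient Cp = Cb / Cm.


Formula: Cp = Cb / Cm
Substituting: Cp = 0.713 / 0.947
Result: Cp ≈ 0.75290 (5 s.f.)

0.75290


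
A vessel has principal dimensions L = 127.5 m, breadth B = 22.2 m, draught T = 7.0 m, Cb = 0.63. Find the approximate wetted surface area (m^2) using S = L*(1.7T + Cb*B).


Formula: S = 1.7*L*T + V/T with V = Cb*L*B*T, i.e. S = L * (1.7*T + Cb*B)
Step 1 — 1.7*T = 1.7 * 7.0 = 11.9 m
Step 2 — Cb*B = 0.63 * 22.2 = 13.986 m
Step 3 — 1.7*T + Cb*B = 11.9 + 13.986 = 25.886 m
Step 4 — S = 127.5 * 25.886 ≈ 3300.5 m^2 (5 s.f.)

3300.5 m^2


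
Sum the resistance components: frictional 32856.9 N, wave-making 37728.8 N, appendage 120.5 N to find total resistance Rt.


Formula: Rt = Rf + Rw + Ra
Substituting: Rt = 32856.9 + 37728.8 + 120.5
Result: Rt = 70706.2 N

70706.2 N


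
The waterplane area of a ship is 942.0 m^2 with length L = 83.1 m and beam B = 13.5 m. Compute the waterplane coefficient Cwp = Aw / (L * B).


Formula: Cwp = Aw / (L * B)
Step 1 — L * B = 83.1 * 13.5 = 1121.85 m^2
Step 2 — Cwp = 942.0 / 1121.85 ≈ 0.83968 (5 s.f.)

0.83968


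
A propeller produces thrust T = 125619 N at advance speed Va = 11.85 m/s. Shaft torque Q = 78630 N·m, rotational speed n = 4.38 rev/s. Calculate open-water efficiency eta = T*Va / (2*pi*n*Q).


Formula: eta = T * Va / (2 * pi * n * Q)
Step 1 — numerator = T * Va = 125619 * 11.85 = 1488585.15
Step 2 — 2 * pi * n = 2 * pi * 4.38 = 27.520352
Step 3 — denominator = 27.520352 * 78630 = 2163925.28
Step 4 — eta = 1488585.15 / 2163925.28 ≈ 0.68791 (5 s.f.)

0.68791


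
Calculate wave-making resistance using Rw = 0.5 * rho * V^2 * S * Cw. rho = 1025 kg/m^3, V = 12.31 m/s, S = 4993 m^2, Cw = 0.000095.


Formula: Rw = 0.5 * rho * V^2 * S * Cw
Step 1 — V^2 = 12.31^2 = 151.5361
Step 2 — 0.5 * rho * V^2 = 0.5 * 1025 * 151.5361 = 77662.25125
Step 3 — Rw = 77662.25125 * 4993 * 0.000095 ≈ 36838 N (5 s.f.)

36838 N


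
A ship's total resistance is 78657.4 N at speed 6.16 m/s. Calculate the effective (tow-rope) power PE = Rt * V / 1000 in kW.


Formula: PE = Rt * V / 1000 (kW)
Step 1 — PE (W) = 78657.4 * 6.16 = 484529.584 W
Step 2 — PE (kW) = 484529.584 / 1000 ≈ 484.53 kW (5 s.f.)

484.53 kW


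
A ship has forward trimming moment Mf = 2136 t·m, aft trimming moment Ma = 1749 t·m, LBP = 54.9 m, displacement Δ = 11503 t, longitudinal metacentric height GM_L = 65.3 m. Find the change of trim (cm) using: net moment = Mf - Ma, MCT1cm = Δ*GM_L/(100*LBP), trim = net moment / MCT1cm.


Formula: net trimming moment = Mf - Ma; MCT1cm = Δ*GM_L/(100*LBP); trim = net moment / MCT1cm
Step 1 — net trimming moment = 2136 - 1749 = 387 t·m
Step 2 — MCT1cm = 11503 * 65.3 / (100 * 54.9) = 136.8207 t·m/cm
Step 3 — trim = 387 / 136.8207 ≈ 2.8285 cm (5 s.f.)

2.8285 cm
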